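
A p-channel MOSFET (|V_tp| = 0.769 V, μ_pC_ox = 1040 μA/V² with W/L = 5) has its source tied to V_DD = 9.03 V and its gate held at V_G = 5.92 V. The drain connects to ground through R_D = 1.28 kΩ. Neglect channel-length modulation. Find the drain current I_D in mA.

V_SG = V_DD − V_G = 9.03 − 5.92 = 3.11 V, so V_ov = 3.11 − 0.769 = 2.34 V.
k_p = μ_pC_ox · (W/L) = 5.2 mA/V².
Assume saturation: I_D = ½ k_p V_ov² = 0.5 × 5.2 × 2.34² = 14.2 mA, giving V_SD = V_DD − I_D R_D = 9.03 − 14.2 × 1.28 = -9.21 V.
But -9.21 V < V_ov = 2.34 V, so the device is actually in triode.
In triode I_D = k_p[V_ov V_SD − ½ V_SD²] and I_D = (V_DD − V_SD)/R_D. Equating: 3.33 V_SD² − 16.58 V_SD + 9.03 = 0, giving V_SD = 0.622 V (the root below V_ov).
I_D = (9.03 − 0.622) / 1.28 = 6.57 mA.

I_D = 6.57 mA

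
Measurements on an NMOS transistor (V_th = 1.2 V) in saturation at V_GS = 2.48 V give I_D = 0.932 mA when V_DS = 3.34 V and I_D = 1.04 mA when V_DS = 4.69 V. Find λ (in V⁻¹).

With V_GS fixed, I_D ∝ (1 + λ V_DS) in saturation, so I_D2/I_D1 = (1 + λ V_DS2)/(1 + λ V_DS1).
1.04/0.932 = 1.116 = (1 + 4.69 λ)/(1 + 3.34 λ).
Solving: λ (I_D1 V_DS2 − I_D2 V_DS1) = I_D2 − I_D1, so λ = (1.04 − 0.932) / (0.932 × 4.69 − 1.04 × 3.34) = 0.108 / 0.897 = 0.12 V⁻¹.

λ = 0.120 V⁻¹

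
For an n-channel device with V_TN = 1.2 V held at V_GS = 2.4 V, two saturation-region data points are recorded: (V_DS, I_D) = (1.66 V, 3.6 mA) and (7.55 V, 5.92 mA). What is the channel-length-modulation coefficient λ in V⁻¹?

λ = 0.134 V⁻¹

With V_GS fixed, I_D ∝ (1 + λ V_DS) in saturation, so I_D2/I_D1 = (1 + λ V_DS2)/(1 + λ V_DS1).
5.92/3.6 = 1.644 = (1 + 7.55 λ)/(1 + 1.66 λ).
Solving: λ (I_D1 V_DS2 − I_D2 V_DS1) = I_D2 − I_D1, so λ = (5.92 − 3.6) / (3.6 × 7.55 − 5.92 × 1.66) = 2.32 / 17.4 = 0.134 V⁻¹.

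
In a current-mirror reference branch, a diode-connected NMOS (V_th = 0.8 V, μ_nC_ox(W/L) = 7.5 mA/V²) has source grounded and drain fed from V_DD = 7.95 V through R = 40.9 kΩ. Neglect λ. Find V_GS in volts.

With gate tied to drain, V_GS = V_DS ≥ V_GS − V_th, so the device is in saturation.
KCL at the drain: ½ k_n (V_GS − V_th)² = (V_DD − V_GS)/R.
Let x = V_GS − 0.8. Then 153 x² + x − 7.15 = 0, giving x = 0.213 V (positive root), so V_GS = 1.01 V.
I_D = (V_DD − V_GS)/R = (7.95 − 1.01) / 40.9 = 0.17 mA.

V_GS = 1.01 V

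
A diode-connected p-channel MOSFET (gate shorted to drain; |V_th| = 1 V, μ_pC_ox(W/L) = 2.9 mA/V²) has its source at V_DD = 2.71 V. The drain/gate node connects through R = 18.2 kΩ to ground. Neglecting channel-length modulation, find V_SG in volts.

V_SG = 1.24 V

With gate tied to drain, V_SG = V_SD ≥ V_SG − |V_th|, so the device is in saturation.
KCL at the drain: ½ k_p (V_SG − |V_th|)² = (V_DD − V_SG)/R.
Let x = V_SG − 1. Then 26.4 x² + x − 1.71 = 0, giving x = 0.236 V (positive root), so V_SG = 1.24 V.
I_D = (V_DD − V_SG)/R = (2.71 − 1.24) / 18.2 = 0.081 mA.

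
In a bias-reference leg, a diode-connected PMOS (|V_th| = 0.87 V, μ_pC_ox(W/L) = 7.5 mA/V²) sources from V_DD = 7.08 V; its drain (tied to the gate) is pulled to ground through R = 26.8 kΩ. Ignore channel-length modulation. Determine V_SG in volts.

V_SG = 1.11 V

With gate tied to drain, V_SG = V_SD ≥ V_SG − |V_th|, so the device is in saturation.
KCL at the drain: ½ k_p (V_SG − |V_th|)² = (V_DD − V_SG)/R.
Let x = V_SG − 0.87. Then 100 x² + x − 6.21 = 0, giving x = 0.244 V (positive root), so V_SG = 1.11 V.
I_D = (V_DD − V_SG)/R = (7.08 − 1.11) / 26.8 = 0.223 mA.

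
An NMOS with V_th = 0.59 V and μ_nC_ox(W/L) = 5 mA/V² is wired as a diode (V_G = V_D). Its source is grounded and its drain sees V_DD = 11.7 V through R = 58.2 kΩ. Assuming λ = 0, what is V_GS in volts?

With gate tied to drain, V_GS = V_DS ≥ V_GS − V_th, so the device is in saturation.
KCL at the drain: ½ k_n (V_GS − V_th)² = (V_DD − V_GS)/R.
Let x = V_GS − 0.59. Then 146 x² + x − 11.11 = 0, giving x = 0.273 V (positive root), so V_GS = 0.863 V.
I_D = (V_DD − V_GS)/R = (11.7 − 0.863) / 58.2 = 0.186 mA.

V_GS = 0.863 V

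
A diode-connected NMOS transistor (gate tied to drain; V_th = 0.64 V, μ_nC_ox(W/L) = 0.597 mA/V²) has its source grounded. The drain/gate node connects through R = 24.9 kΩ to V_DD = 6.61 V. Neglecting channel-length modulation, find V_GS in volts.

With gate tied to drain, V_GS = V_DS ≥ V_GS − V_th, so the device is in saturation.
KCL at the drain: ½ k_n (V_GS − V_th)² = (V_DD − V_GS)/R.
Let x = V_GS − 0.64. Then 7.43 x² + x − 5.97 = 0, giving x = 0.831 V (positive root), so V_GS = 1.47 V.
I_D = (V_DD − V_GS)/R = (6.61 − 1.47) / 24.9 = 0.206 mA.

V_GS = 1.47 V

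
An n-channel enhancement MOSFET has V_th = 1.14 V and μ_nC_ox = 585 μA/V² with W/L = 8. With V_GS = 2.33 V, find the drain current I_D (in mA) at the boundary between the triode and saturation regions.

I_D = 3.31 mA

At the boundary V_DS = V_ov = V_GS − V_th = 2.33 − 1.14 = 1.19 V.
k_n = μ_nC_ox · (W/L) = 4.68 mA/V².
I_D = ½ k_n V_ov² = 0.5 × 4.68 × 1.19² = 3.31 mA.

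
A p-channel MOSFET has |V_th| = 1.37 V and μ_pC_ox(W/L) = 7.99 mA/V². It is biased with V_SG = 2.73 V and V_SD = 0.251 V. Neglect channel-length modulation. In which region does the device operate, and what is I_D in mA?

V_ov = V_SG − |V_th| = 2.73 − 1.37 = 1.36 V.
Since V_SD = 0.251 V < V_ov = 1.36 V, the device is in the triode region.
I_D = k_p [V_ov · V_SD − ½ V_SD²] = 7.99 × [1.36 × 0.251 − 0.5 × 0.251²] = 2.48 mA.

Triode; I_D = 2.48 mA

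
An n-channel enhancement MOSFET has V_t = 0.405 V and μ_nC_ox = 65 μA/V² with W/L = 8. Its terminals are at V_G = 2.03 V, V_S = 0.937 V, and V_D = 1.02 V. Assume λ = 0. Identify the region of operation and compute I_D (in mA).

Triode; I_D = 0.0279 mA

V_GS = V_G − V_S = 2.03 − 0.937 = 1.09 V; V_DS = V_D − V_S = 1.02 − 0.937 = 0.083 V.
k_n = μ_nC_ox · (W/L) = 0.52 mA/V².
V_ov = V_GS − V_t = 1.09 − 0.405 = 0.688 V.
Since V_DS = 0.083 V < V_ov = 0.688 V, the device is in the triode region.
I_D = k_n [V_ov · V_DS − ½ V_DS²] = 0.52 × [0.688 × 0.083 − 0.5 × 0.083²] = 0.0279 mA.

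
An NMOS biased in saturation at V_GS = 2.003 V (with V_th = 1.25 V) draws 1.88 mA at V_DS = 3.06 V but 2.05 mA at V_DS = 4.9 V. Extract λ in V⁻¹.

With V_GS fixed, I_D ∝ (1 + λ V_DS) in saturation, so I_D2/I_D1 = (1 + λ V_DS2)/(1 + λ V_DS1).
2.05/1.88 = 1.09 = (1 + 4.9 λ)/(1 + 3.06 λ).
Solving: λ (I_D1 V_DS2 − I_D2 V_DS1) = I_D2 − I_D1, so λ = (2.05 − 1.88) / (1.88 × 4.9 − 2.05 × 3.06) = 0.17 / 2.94 = 0.0578 V⁻¹.

λ = 0.0578 V⁻¹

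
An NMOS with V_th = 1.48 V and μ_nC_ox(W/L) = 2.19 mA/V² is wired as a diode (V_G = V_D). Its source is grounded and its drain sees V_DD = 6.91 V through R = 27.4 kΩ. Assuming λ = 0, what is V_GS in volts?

V_GS = 1.89 V

With gate tied to drain, V_GS = V_DS ≥ V_GS − V_th, so the device is in saturation.
KCL at the drain: ½ k_n (V_GS − V_th)² = (V_DD − V_GS)/R.
Let x = V_GS − 1.48. Then 30 x² + x − 5.43 = 0, giving x = 0.409 V (positive root), so V_GS = 1.89 V.
I_D = (V_DD − V_GS)/R = (6.91 − 1.89) / 27.4 = 0.183 mA.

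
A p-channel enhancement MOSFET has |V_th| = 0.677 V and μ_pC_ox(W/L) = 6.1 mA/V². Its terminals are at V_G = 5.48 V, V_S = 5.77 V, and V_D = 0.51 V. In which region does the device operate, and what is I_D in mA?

V_SG = V_S − V_G = 5.77 − 5.48 = 0.29 V; V_SD = V_S − V_D = 5.77 − 0.51 = 5.26 V.
V_SG = 0.29 V < |V_th| = 0.677 V, so the transistor is in cutoff.

Cutoff; I_D = 0 mA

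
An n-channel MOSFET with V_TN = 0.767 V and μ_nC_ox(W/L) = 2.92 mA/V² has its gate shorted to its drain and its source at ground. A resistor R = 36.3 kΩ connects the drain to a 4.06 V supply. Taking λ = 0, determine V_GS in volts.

With gate tied to drain, V_GS = V_DS ≥ V_GS − V_TN, so the device is in saturation.
KCL at the drain: ½ k_n (V_GS − V_TN)² = (V_DD − V_GS)/R.
Let x = V_GS − 0.767. Then 53 x² + x − 3.293 = 0, giving x = 0.24 V (positive root), so V_GS = 1.01 V.
I_D = (V_DD − V_GS)/R = (4.06 − 1.01) / 36.3 = 0.0841 mA.

V_GS = 1.01 V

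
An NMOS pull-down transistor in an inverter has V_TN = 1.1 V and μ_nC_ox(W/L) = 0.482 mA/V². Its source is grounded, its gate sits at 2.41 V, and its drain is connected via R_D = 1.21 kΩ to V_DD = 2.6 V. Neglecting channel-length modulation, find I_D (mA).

I_D = 0.414 mA

V_GS = V_G = 2.41 V, so V_ov = 2.41 − 1.1 = 1.31 V.
Assume saturation: I_D = ½ k_n V_ov² = 0.5 × 0.482 × 1.31² = 0.414 mA, giving V_DS = V_DD − I_D R_D = 2.6 − 0.414 × 1.21 = 2.1 V.
V_DS = 2.1 V ≥ V_ov = 1.31 V, confirming saturation.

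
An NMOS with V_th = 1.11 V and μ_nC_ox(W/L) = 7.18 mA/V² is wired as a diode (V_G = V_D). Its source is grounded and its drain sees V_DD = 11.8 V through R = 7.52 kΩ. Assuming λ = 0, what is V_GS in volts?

V_GS = 1.72 V

With gate tied to drain, V_GS = V_DS ≥ V_GS − V_th, so the device is in saturation.
KCL at the drain: ½ k_n (V_GS − V_th)² = (V_DD − V_GS)/R.
Let x = V_GS − 1.11. Then 27 x² + x − 10.69 = 0, giving x = 0.611 V (positive root), so V_GS = 1.72 V.
I_D = (V_DD − V_GS)/R = (11.8 − 1.72) / 7.52 = 1.34 mA.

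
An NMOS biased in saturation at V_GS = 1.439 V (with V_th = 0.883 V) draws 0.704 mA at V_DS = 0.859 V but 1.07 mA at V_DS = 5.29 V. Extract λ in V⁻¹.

λ = 0.130 V⁻¹

With V_GS fixed, I_D ∝ (1 + λ V_DS) in saturation, so I_D2/I_D1 = (1 + λ V_DS2)/(1 + λ V_DS1).
1.07/0.704 = 1.52 = (1 + 5.29 λ)/(1 + 0.859 λ).
Solving: λ (I_D1 V_DS2 − I_D2 V_DS1) = I_D2 − I_D1, so λ = (1.07 − 0.704) / (0.704 × 5.29 − 1.07 × 0.859) = 0.366 / 2.81 = 0.13 V⁻¹.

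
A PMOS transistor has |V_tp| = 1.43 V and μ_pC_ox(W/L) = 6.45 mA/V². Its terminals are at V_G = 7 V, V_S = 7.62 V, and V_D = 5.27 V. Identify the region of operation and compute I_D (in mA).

Cutoff; I_D = 0 mA

V_SG = V_S − V_G = 7.62 − 7 = 0.62 V; V_SD = V_S − V_D = 7.62 − 5.27 = 2.35 V.
V_SG = 0.62 V < |V_tp| = 1.43 V, so the transistor is in cutoff.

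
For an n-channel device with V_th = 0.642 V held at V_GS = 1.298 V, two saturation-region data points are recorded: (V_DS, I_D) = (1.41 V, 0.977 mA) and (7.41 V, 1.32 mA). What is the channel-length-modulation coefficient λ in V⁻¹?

λ = 0.0638 V⁻¹

With V_GS fixed, I_D ∝ (1 + λ V_DS) in saturation, so I_D2/I_D1 = (1 + λ V_DS2)/(1 + λ V_DS1).
1.32/0.977 = 1.351 = (1 + 7.41 λ)/(1 + 1.41 λ).
Solving: λ (I_D1 V_DS2 − I_D2 V_DS1) = I_D2 − I_D1, so λ = (1.32 − 0.977) / (0.977 × 7.41 − 1.32 × 1.41) = 0.343 / 5.38 = 0.0638 V⁻¹.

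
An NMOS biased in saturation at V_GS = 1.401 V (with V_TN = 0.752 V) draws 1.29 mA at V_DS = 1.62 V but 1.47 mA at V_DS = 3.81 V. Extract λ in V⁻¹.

λ = 0.0710 V⁻¹

With V_GS fixed, I_D ∝ (1 + λ V_DS) in saturation, so I_D2/I_D1 = (1 + λ V_DS2)/(1 + λ V_DS1).
1.47/1.29 = 1.14 = (1 + 3.81 λ)/(1 + 1.62 λ).
Solving: λ (I_D1 V_DS2 − I_D2 V_DS1) = I_D2 − I_D1, so λ = (1.47 − 1.29) / (1.29 × 3.81 − 1.47 × 1.62) = 0.18 / 2.53 = 0.071 V⁻¹.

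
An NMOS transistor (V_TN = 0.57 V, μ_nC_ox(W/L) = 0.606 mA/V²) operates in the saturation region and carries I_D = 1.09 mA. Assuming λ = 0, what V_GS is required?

In saturation I_D = ½ k_n (V_GS − V_TN)², so V_GS − V_TN = √(2 I_D / k_n) = √(2 × 1.09 / 0.606) = 1.9 V.
V_GS = 0.57 + 1.9 = 2.47 V.

V_GS = 2.47 V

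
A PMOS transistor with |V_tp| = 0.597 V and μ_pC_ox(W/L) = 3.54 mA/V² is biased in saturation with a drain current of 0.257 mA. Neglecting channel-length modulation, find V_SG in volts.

V_SG = 0.978 V

In saturation I_D = ½ k_p (V_SG − |V_tp|)², so V_SG − |V_tp| = √(2 I_D / k_p) = √(2 × 0.257 / 3.54) = 0.381 V.
V_SG = 0.597 + 0.381 = 0.978 V.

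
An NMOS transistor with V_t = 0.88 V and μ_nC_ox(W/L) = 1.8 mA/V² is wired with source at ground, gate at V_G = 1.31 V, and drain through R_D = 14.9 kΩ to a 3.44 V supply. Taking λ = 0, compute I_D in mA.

V_GS = V_G = 1.31 V, so V_ov = 1.31 − 0.88 = 0.43 V.
Assume saturation: I_D = ½ k_n V_ov² = 0.5 × 1.8 × 0.43² = 0.166 mA, giving V_DS = V_DD − I_D R_D = 3.44 − 0.166 × 14.9 = 0.96 V.
V_DS = 0.96 V ≥ V_ov = 0.43 V, confirming saturation.

I_D = 0.166 mA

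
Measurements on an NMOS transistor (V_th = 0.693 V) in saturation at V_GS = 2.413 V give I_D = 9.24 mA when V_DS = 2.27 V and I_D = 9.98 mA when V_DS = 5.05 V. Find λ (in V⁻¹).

λ = 0.0308 V⁻¹

With V_GS fixed, I_D ∝ (1 + λ V_DS) in saturation, so I_D2/I_D1 = (1 + λ V_DS2)/(1 + λ V_DS1).
9.98/9.24 = 1.08 = (1 + 5.05 λ)/(1 + 2.27 λ).
Solving: λ (I_D1 V_DS2 − I_D2 V_DS1) = I_D2 − I_D1, so λ = (9.98 − 9.24) / (9.24 × 5.05 − 9.98 × 2.27) = 0.74 / 24 = 0.0308 V⁻¹.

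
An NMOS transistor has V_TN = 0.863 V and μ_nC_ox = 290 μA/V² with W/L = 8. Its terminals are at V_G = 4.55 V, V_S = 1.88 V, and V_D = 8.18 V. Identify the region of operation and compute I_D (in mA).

Saturation; I_D = 3.79 mA

V_GS = V_G − V_S = 4.55 − 1.88 = 2.67 V; V_DS = V_D − V_S = 8.18 − 1.88 = 6.3 V.
k_n = μ_nC_ox · (W/L) = 2.32 mA/V².
V_ov = V_GS − V_TN = 2.67 − 0.863 = 1.81 V.
Since V_DS = 6.3 V ≥ V_ov = 1.81 V, the device is in saturation.
I_D = ½ k_n V_ov² = 0.5 × 2.32 × 1.81² = 3.79 mA.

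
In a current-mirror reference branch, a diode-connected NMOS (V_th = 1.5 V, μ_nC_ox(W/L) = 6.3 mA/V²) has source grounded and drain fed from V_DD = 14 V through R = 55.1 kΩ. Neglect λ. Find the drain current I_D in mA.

With gate tied to drain, V_GS = V_DS ≥ V_GS − V_th, so the device is in saturation.
KCL at the drain: ½ k_n (V_GS − V_th)² = (V_DD − V_GS)/R.
Let x = V_GS − 1.5. Then 174 x² + x − 12.5 = 0, giving x = 0.265 V (positive root), so V_GS = 1.77 V.
I_D = (V_DD − V_GS)/R = (14 − 1.77) / 55.1 = 0.222 mA.

I_D = 0.222 mA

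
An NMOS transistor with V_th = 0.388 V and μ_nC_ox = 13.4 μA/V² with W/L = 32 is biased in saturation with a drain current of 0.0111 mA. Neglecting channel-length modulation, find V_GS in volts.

V_GS = 0.616 V

k_n = μ_nC_ox · (W/L) = 0.4288 mA/V².
In saturation I_D = ½ k_n (V_GS − V_th)², so V_GS − V_th = √(2 I_D / k_n) = √(2 × 0.0111 / 0.4288) = 0.228 V.
V_GS = 0.388 + 0.228 = 0.616 V.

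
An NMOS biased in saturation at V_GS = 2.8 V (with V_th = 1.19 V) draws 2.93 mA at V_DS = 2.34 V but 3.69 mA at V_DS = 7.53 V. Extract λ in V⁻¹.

λ = 0.0566 V⁻¹

With V_GS fixed, I_D ∝ (1 + λ V_DS) in saturation, so I_D2/I_D1 = (1 + λ V_DS2)/(1 + λ V_DS1).
3.69/2.93 = 1.259 = (1 + 7.53 λ)/(1 + 2.34 λ).
Solving: λ (I_D1 V_DS2 − I_D2 V_DS1) = I_D2 − I_D1, so λ = (3.69 − 2.93) / (2.93 × 7.53 − 3.69 × 2.34) = 0.76 / 13.4 = 0.0566 V⁻¹.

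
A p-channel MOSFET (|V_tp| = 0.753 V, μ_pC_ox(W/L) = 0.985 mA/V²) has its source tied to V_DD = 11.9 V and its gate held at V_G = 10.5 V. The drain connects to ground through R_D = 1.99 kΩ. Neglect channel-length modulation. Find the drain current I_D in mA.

V_SG = V_DD − V_G = 11.9 − 10.5 = 1.4 V, so V_ov = 1.4 − 0.753 = 0.647 V.
Assume saturation: I_D = ½ k_p V_ov² = 0.5 × 0.985 × 0.647² = 0.206 mA, giving V_SD = V_DD − I_D R_D = 11.9 − 0.206 × 1.99 = 11.5 V.
V_SD = 11.5 V ≥ V_ov = 0.647 V, confirming saturation.

I_D = 0.206 mA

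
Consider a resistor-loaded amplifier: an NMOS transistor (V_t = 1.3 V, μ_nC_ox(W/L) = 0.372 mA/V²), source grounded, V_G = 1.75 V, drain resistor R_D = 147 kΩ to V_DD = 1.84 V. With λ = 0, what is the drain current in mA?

I_D = 0.0120 mA

V_GS = V_G = 1.75 V, so V_ov = 1.75 − 1.3 = 0.45 V.
Assume saturation: I_D = ½ k_n V_ov² = 0.5 × 0.372 × 0.45² = 0.0377 mA, giving V_DS = V_DD − I_D R_D = 1.84 − 0.0377 × 147 = -3.7 V.
But -3.7 V < V_ov = 0.45 V, so the device is actually in triode.
In triode I_D = k_n[V_ov V_DS − ½ V_DS²] and I_D = (V_DD − V_DS)/R_D. Equating: 27.3 V_DS² − 25.61 V_DS + 1.84 = 0, giving V_DS = 0.0784 V (the root below V_ov).
I_D = (1.84 − 0.0784) / 147 = 0.012 mA.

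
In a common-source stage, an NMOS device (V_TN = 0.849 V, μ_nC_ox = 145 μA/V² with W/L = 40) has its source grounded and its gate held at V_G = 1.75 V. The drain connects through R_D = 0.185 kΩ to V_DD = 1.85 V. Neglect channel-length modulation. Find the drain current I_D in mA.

I_D = 2.35 mA

V_GS = V_G = 1.75 V, so V_ov = 1.75 − 0.849 = 0.901 V.
k_n = μ_nC_ox · (W/L) = 5.8 mA/V².
Assume saturation: I_D = ½ k_n V_ov² = 0.5 × 5.8 × 0.901² = 2.35 mA, giving V_DS = V_DD − I_D R_D = 1.85 − 2.35 × 0.185 = 1.41 V.
V_DS = 1.41 V ≥ V_ov = 0.901 V, confirming saturation.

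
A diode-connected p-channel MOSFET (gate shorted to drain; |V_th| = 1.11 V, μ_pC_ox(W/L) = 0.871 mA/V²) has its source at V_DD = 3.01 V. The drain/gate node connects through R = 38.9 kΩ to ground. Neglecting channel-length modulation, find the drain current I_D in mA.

With gate tied to drain, V_SG = V_SD ≥ V_SG − |V_th|, so the device is in saturation.
KCL at the drain: ½ k_p (V_SG − |V_th|)² = (V_DD − V_SG)/R.
Let x = V_SG − 1.11. Then 16.9 x² + x − 1.9 = 0, giving x = 0.307 V (positive root), so V_SG = 1.42 V.
I_D = (V_DD − V_SG)/R = (3.01 − 1.42) / 38.9 = 0.041 mA.

I_D = 0.0410 mA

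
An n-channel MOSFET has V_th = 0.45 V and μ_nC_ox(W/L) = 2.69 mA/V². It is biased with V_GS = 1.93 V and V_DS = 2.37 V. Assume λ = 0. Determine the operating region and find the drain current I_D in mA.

V_ov = V_GS − V_th = 1.93 − 0.45 = 1.48 V.
Since V_DS = 2.37 V ≥ V_ov = 1.48 V, the device is in saturation.
I_D = ½ k_n V_ov² = 0.5 × 2.69 × 1.48² = 2.95 mA.

Saturation; I_D = 2.95 mA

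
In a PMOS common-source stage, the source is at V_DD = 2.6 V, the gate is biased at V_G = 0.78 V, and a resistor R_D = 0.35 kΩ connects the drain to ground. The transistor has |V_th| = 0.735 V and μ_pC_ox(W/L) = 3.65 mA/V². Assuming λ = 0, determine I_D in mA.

V_SG = V_DD − V_G = 2.6 − 0.78 = 1.82 V, so V_ov = 1.82 − 0.735 = 1.08 V.
Assume saturation: I_D = ½ k_p V_ov² = 0.5 × 3.65 × 1.08² = 2.15 mA, giving V_SD = V_DD − I_D R_D = 2.6 − 2.15 × 0.35 = 1.85 V.
V_SD = 1.85 V ≥ V_ov = 1.08 V, confirming saturation.

I_D = 2.15 mA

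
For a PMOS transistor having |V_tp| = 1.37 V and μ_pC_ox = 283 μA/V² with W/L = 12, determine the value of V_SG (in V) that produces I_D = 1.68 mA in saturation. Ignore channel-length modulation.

V_SG = 2.36 V

k_p = μ_pC_ox · (W/L) = 3.396 mA/V².
In saturation I_D = ½ k_p (V_SG − |V_tp|)², so V_SG − |V_tp| = √(2 I_D / k_p) = √(2 × 1.68 / 3.396) = 0.995 V.
V_SG = 1.37 + 0.995 = 2.36 V.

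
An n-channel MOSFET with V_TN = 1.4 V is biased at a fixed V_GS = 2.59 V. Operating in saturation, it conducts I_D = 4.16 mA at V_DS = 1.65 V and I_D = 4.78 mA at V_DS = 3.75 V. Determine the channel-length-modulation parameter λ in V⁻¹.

With V_GS fixed, I_D ∝ (1 + λ V_DS) in saturation, so I_D2/I_D1 = (1 + λ V_DS2)/(1 + λ V_DS1).
4.78/4.16 = 1.149 = (1 + 3.75 λ)/(1 + 1.65 λ).
Solving: λ (I_D1 V_DS2 − I_D2 V_DS1) = I_D2 − I_D1, so λ = (4.78 − 4.16) / (4.16 × 3.75 − 4.78 × 1.65) = 0.62 / 7.71 = 0.0804 V⁻¹.

λ = 0.0804 V⁻¹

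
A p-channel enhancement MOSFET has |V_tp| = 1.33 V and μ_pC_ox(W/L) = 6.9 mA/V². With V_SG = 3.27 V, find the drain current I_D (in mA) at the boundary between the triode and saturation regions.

At the boundary V_SD = V_ov = V_SG − |V_tp| = 3.27 − 1.33 = 1.94 V.
I_D = ½ k_p V_ov² = 0.5 × 6.9 × 1.94² = 13 mA.

I_D = 13.0 mA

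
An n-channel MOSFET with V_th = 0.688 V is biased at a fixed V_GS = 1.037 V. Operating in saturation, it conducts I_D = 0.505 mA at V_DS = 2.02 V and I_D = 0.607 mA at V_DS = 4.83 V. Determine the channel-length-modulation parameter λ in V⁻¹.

With V_GS fixed, I_D ∝ (1 + λ V_DS) in saturation, so I_D2/I_D1 = (1 + λ V_DS2)/(1 + λ V_DS1).
0.607/0.505 = 1.202 = (1 + 4.83 λ)/(1 + 2.02 λ).
Solving: λ (I_D1 V_DS2 − I_D2 V_DS1) = I_D2 − I_D1, so λ = (0.607 − 0.505) / (0.505 × 4.83 − 0.607 × 2.02) = 0.102 / 1.21 = 0.0841 V⁻¹.

λ = 0.0841 V⁻¹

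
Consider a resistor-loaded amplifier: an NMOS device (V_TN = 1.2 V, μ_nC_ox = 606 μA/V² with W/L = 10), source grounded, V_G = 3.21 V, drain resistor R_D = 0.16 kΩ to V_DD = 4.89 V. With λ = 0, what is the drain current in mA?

V_GS = V_G = 3.21 V, so V_ov = 3.21 − 1.2 = 2.01 V.
k_n = μ_nC_ox · (W/L) = 6.06 mA/V².
Assume saturation: I_D = ½ k_n V_ov² = 0.5 × 6.06 × 2.01² = 12.2 mA, giving V_DS = V_DD − I_D R_D = 4.89 − 12.2 × 0.16 = 2.93 V.
V_DS = 2.93 V ≥ V_ov = 2.01 V, confirming saturation.

I_D = 12.2 mA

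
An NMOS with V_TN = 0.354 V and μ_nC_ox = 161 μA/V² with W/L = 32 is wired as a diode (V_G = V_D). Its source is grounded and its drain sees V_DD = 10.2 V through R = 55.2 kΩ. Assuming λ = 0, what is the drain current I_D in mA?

I_D = 0.174 mA

With gate tied to drain, V_GS = V_DS ≥ V_GS − V_TN, so the device is in saturation.
k_n = μ_nC_ox · (W/L) = 5.152 mA/V².
KCL at the drain: ½ k_n (V_GS − V_TN)² = (V_DD − V_GS)/R.
Let x = V_GS − 0.354. Then 142 x² + x − 9.846 = 0, giving x = 0.26 V (positive root), so V_GS = 0.614 V.
I_D = (V_DD − V_GS)/R = (10.2 − 0.614) / 55.2 = 0.174 mA.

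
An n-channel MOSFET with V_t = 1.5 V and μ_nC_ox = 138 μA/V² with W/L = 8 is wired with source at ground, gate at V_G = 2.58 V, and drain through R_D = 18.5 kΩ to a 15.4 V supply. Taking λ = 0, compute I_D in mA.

I_D = 0.644 mA

V_GS = V_G = 2.58 V, so V_ov = 2.58 − 1.5 = 1.08 V.
k_n = μ_nC_ox · (W/L) = 1.104 mA/V².
Assume saturation: I_D = ½ k_n V_ov² = 0.5 × 1.104 × 1.08² = 0.644 mA, giving V_DS = V_DD − I_D R_D = 15.4 − 0.644 × 18.5 = 3.49 V.
V_DS = 3.49 V ≥ V_ov = 1.08 V, confirming saturation.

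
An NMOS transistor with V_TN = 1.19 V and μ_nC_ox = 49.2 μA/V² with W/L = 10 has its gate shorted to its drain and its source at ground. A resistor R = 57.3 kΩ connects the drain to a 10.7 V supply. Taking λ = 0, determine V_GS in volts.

With gate tied to drain, V_GS = V_DS ≥ V_GS − V_TN, so the device is in saturation.
k_n = μ_nC_ox · (W/L) = 0.492 mA/V².
KCL at the drain: ½ k_n (V_GS − V_TN)² = (V_DD − V_GS)/R.
Let x = V_GS − 1.19. Then 14.1 x² + x − 9.51 = 0, giving x = 0.787 V (positive root), so V_GS = 1.98 V.
I_D = (V_DD − V_GS)/R = (10.7 − 1.98) / 57.3 = 0.152 mA.

V_GS = 1.98 V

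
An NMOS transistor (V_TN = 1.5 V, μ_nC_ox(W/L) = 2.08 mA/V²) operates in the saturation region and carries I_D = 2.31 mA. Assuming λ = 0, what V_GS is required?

In saturation I_D = ½ k_n (V_GS − V_TN)², so V_GS − V_TN = √(2 I_D / k_n) = √(2 × 2.31 / 2.08) = 1.49 V.
V_GS = 1.5 + 1.49 = 2.99 V.

V_GS = 2.99 V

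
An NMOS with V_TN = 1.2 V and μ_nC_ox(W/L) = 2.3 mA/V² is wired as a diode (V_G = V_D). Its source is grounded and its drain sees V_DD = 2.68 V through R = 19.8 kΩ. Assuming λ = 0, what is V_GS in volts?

With gate tied to drain, V_GS = V_DS ≥ V_GS − V_TN, so the device is in saturation.
KCL at the drain: ½ k_n (V_GS − V_TN)² = (V_DD − V_GS)/R.
Let x = V_GS − 1.2. Then 22.8 x² + x − 1.48 = 0, giving x = 0.234 V (positive root), so V_GS = 1.43 V.
I_D = (V_DD − V_GS)/R = (2.68 − 1.43) / 19.8 = 0.0629 mA.

V_GS = 1.43 V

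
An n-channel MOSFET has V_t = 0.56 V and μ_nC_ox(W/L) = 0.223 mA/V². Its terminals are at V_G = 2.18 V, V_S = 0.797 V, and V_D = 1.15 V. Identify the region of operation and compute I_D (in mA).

Triode; I_D = 0.0509 mA

V_GS = V_G − V_S = 2.18 − 0.797 = 1.38 V; V_DS = V_D − V_S = 1.15 − 0.797 = 0.353 V.
V_ov = V_GS − V_t = 1.38 − 0.56 = 0.823 V.
Since V_DS = 0.353 V < V_ov = 0.823 V, the device is in the triode region.
I_D = k_n [V_ov · V_DS − ½ V_DS²] = 0.223 × [0.823 × 0.353 − 0.5 × 0.353²] = 0.0509 mA.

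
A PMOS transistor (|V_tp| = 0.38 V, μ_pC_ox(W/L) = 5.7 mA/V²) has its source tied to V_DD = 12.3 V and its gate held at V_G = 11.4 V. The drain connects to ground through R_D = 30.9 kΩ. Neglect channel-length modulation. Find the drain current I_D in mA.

I_D = 0.393 mA

V_SG = V_DD − V_G = 12.3 − 11.4 = 0.9 V, so V_ov = 0.9 − 0.38 = 0.52 V.
Assume saturation: I_D = ½ k_p V_ov² = 0.5 × 5.7 × 0.52² = 0.771 mA, giving V_SD = V_DD − I_D R_D = 12.3 − 0.771 × 30.9 = -11.5 V.
But -11.5 V < V_ov = 0.52 V, so the device is actually in triode.
In triode I_D = k_p[V_ov V_SD − ½ V_SD²] and I_D = (V_DD − V_SD)/R_D. Equating: 88.1 V_SD² − 92.59 V_SD + 12.3 = 0, giving V_SD = 0.156 V (the root below V_ov).
I_D = (12.3 − 0.156) / 30.9 = 0.393 mA.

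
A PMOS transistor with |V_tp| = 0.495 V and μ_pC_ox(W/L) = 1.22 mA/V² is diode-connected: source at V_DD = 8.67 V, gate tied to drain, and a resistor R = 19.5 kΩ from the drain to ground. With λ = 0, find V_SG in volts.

With gate tied to drain, V_SG = V_SD ≥ V_SG − |V_tp|, so the device is in saturation.
KCL at the drain: ½ k_p (V_SG − |V_tp|)² = (V_DD − V_SG)/R.
Let x = V_SG − 0.495. Then 11.9 x² + x − 8.175 = 0, giving x = 0.788 V (positive root), so V_SG = 1.28 V.
I_D = (V_DD − V_SG)/R = (8.67 − 1.28) / 19.5 = 0.379 mA.

V_SG = 1.28 V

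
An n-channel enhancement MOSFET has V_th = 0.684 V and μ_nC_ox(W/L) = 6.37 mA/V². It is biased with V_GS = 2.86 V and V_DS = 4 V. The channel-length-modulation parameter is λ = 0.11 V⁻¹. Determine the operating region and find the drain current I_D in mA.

Saturation; I_D = 21.7 mA

V_ov = V_GS − V_th = 2.86 − 0.684 = 2.18 V.
Since V_DS = 4 V ≥ V_ov = 2.18 V, the device is in saturation.
I_D = ½ k_n V_ov² (1 + λ V_DS) = 0.5 × 6.37 × 2.18² × (1 + 0.11 × 4) = 21.7 mA.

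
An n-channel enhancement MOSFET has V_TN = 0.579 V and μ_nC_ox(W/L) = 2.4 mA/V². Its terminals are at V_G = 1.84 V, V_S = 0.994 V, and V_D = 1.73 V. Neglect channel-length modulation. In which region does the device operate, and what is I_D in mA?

V_GS = V_G − V_S = 1.84 − 0.994 = 0.846 V; V_DS = V_D − V_S = 1.73 − 0.994 = 0.736 V.
V_ov = V_GS − V_TN = 0.846 − 0.579 = 0.267 V.
Since V_DS = 0.736 V ≥ V_ov = 0.267 V, the device is in saturation.
I_D = ½ k_n V_ov² = 0.5 × 2.4 × 0.267² = 0.0855 mA.

Saturation; I_D = 0.0855 mA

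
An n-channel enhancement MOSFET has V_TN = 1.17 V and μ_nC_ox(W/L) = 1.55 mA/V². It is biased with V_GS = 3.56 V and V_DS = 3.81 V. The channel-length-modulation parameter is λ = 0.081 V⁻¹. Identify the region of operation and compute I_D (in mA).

Saturation; I_D = 5.79 mA

V_ov = V_GS − V_TN = 3.56 − 1.17 = 2.39 V.
Since V_DS = 3.81 V ≥ V_ov = 2.39 V, the device is in saturation.
I_D = ½ k_n V_ov² (1 + λ V_DS) = 0.5 × 1.55 × 2.39² × (1 + 0.081 × 3.81) = 5.79 mA.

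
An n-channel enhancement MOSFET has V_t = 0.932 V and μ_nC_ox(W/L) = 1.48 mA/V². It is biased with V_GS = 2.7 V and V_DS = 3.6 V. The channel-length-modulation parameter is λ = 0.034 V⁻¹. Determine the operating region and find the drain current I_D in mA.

V_ov = V_GS − V_t = 2.7 − 0.932 = 1.77 V.
Since V_DS = 3.6 V ≥ V_ov = 1.77 V, the device is in saturation.
I_D = ½ k_n V_ov² (1 + λ V_DS) = 0.5 × 1.48 × 1.77² × (1 + 0.034 × 3.6) = 2.6 mA.

Saturation; I_D = 2.60 mA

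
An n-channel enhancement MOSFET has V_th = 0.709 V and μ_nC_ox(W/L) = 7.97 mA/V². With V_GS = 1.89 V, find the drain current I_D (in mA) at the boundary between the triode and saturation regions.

At the boundary V_DS = V_ov = V_GS − V_th = 1.89 − 0.709 = 1.18 V.
I_D = ½ k_n V_ov² = 0.5 × 7.97 × 1.18² = 5.56 mA.

I_D = 5.56 mA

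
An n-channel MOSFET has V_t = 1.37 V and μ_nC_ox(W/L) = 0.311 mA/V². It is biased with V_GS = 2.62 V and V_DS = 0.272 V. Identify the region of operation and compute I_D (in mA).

V_ov = V_GS − V_t = 2.62 − 1.37 = 1.25 V.
Since V_DS = 0.272 V < V_ov = 1.25 V, the device is in the triode region.
I_D = k_n [V_ov · V_DS − ½ V_DS²] = 0.311 × [1.25 × 0.272 − 0.5 × 0.272²] = 0.0942 mA.

Triode; I_D = 0.0942 mA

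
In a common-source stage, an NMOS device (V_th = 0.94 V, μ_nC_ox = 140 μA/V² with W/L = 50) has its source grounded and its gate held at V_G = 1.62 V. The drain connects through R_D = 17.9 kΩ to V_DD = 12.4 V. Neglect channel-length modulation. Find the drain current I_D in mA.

I_D = 0.684 mA

V_GS = V_G = 1.62 V, so V_ov = 1.62 − 0.94 = 0.68 V.
k_n = μ_nC_ox · (W/L) = 7 mA/V².
Assume saturation: I_D = ½ k_n V_ov² = 0.5 × 7 × 0.68² = 1.62 mA, giving V_DS = V_DD − I_D R_D = 12.4 − 1.62 × 17.9 = -16.6 V.
But -16.6 V < V_ov = 0.68 V, so the device is actually in triode.
In triode I_D = k_n[V_ov V_DS − ½ V_DS²] and I_D = (V_DD − V_DS)/R_D. Equating: 62.6 V_DS² − 86.2 V_DS + 12.4 = 0, giving V_DS = 0.163 V (the root below V_ov).
I_D = (12.4 − 0.163) / 17.9 = 0.684 mA.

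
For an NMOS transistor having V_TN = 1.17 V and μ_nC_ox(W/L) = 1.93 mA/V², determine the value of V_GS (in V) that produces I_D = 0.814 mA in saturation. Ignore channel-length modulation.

V_GS = 2.09 V

In saturation I_D = ½ k_n (V_GS − V_TN)², so V_GS − V_TN = √(2 I_D / k_n) = √(2 × 0.814 / 1.93) = 0.918 V.
V_GS = 1.17 + 0.918 = 2.09 V.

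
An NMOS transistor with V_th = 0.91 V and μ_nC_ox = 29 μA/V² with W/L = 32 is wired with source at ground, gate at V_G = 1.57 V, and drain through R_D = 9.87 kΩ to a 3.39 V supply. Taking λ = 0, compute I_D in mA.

V_GS = V_G = 1.57 V, so V_ov = 1.57 − 0.91 = 0.66 V.
k_n = μ_nC_ox · (W/L) = 0.928 mA/V².
Assume saturation: I_D = ½ k_n V_ov² = 0.5 × 0.928 × 0.66² = 0.202 mA, giving V_DS = V_DD − I_D R_D = 3.39 − 0.202 × 9.87 = 1.4 V.
V_DS = 1.4 V ≥ V_ov = 0.66 V, confirming saturation.

I_D = 0.202 mA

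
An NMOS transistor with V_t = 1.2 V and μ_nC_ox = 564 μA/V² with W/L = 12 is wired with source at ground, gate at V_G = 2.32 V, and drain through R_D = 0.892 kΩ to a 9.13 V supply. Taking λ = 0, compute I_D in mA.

V_GS = V_G = 2.32 V, so V_ov = 2.32 − 1.2 = 1.12 V.
k_n = μ_nC_ox · (W/L) = 6.768 mA/V².
Assume saturation: I_D = ½ k_n V_ov² = 0.5 × 6.768 × 1.12² = 4.24 mA, giving V_DS = V_DD − I_D R_D = 9.13 − 4.24 × 0.892 = 5.34 V.
V_DS = 5.34 V ≥ V_ov = 1.12 V, confirming saturation.

I_D = 4.24 mA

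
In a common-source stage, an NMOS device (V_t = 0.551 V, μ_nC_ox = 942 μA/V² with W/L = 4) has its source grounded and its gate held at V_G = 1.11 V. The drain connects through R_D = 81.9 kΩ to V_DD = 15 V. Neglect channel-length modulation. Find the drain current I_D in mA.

I_D = 0.182 mA

V_GS = V_G = 1.11 V, so V_ov = 1.11 − 0.551 = 0.559 V.
k_n = μ_nC_ox · (W/L) = 3.768 mA/V².
Assume saturation: I_D = ½ k_n V_ov² = 0.5 × 3.768 × 0.559² = 0.589 mA, giving V_DS = V_DD − I_D R_D = 15 − 0.589 × 81.9 = -33.2 V.
But -33.2 V < V_ov = 0.559 V, so the device is actually in triode.
In triode I_D = k_n[V_ov V_DS − ½ V_DS²] and I_D = (V_DD − V_DS)/R_D. Equating: 154 V_DS² − 173.5 V_DS + 15 = 0, giving V_DS = 0.0944 V (the root below V_ov).
I_D = (15 − 0.0944) / 81.9 = 0.182 mA.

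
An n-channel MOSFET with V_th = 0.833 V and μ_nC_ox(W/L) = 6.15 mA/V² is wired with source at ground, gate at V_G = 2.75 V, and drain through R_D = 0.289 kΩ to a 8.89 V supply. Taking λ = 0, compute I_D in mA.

V_GS = V_G = 2.75 V, so V_ov = 2.75 − 0.833 = 1.92 V.
Assume saturation: I_D = ½ k_n V_ov² = 0.5 × 6.15 × 1.92² = 11.3 mA, giving V_DS = V_DD − I_D R_D = 8.89 − 11.3 × 0.289 = 5.62 V.
V_DS = 5.62 V ≥ V_ov = 1.92 V, confirming saturation.

I_D = 11.3 mA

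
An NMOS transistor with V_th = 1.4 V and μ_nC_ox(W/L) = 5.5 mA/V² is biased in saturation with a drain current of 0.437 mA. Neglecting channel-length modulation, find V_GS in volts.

In saturation I_D = ½ k_n (V_GS − V_th)², so V_GS − V_th = √(2 I_D / k_n) = √(2 × 0.437 / 5.5) = 0.399 V.
V_GS = 1.4 + 0.399 = 1.8 V.

V_GS = 1.80 V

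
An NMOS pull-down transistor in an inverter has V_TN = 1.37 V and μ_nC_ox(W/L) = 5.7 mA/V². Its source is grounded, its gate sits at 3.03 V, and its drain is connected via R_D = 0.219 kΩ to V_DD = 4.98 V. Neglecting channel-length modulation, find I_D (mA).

V_GS = V_G = 3.03 V, so V_ov = 3.03 − 1.37 = 1.66 V.
Assume saturation: I_D = ½ k_n V_ov² = 0.5 × 5.7 × 1.66² = 7.85 mA, giving V_DS = V_DD − I_D R_D = 4.98 − 7.85 × 0.219 = 3.26 V.
V_DS = 3.26 V ≥ V_ov = 1.66 V, confirming saturation.

I_D = 7.85 mA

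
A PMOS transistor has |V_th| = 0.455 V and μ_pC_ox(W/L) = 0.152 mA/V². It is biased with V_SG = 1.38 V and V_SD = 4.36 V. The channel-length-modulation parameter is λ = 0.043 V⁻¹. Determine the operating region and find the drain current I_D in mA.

V_ov = V_SG − |V_th| = 1.38 − 0.455 = 0.925 V.
Since V_SD = 4.36 V ≥ V_ov = 0.925 V, the device is in saturation.
I_D = ½ k_p V_ov² (1 + λ V_SD) = 0.5 × 0.152 × 0.925² × (1 + 0.043 × 4.36) = 0.0772 mA.

Saturation; I_D = 0.0772 mA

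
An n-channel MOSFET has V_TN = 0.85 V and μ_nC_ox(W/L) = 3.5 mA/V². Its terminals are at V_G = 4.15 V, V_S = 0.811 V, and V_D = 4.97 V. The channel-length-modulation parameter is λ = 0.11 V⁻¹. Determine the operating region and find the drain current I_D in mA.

Saturation; I_D = 15.8 mA

V_GS = V_G − V_S = 4.15 − 0.811 = 3.34 V; V_DS = V_D − V_S = 4.97 − 0.811 = 4.16 V.
V_ov = V_GS − V_TN = 3.34 − 0.85 = 2.49 V.
Since V_DS = 4.16 V ≥ V_ov = 2.49 V, the device is in saturation.
I_D = ½ k_n V_ov² (1 + λ V_DS) = 0.5 × 3.5 × 2.49² × (1 + 0.11 × 4.16) = 15.8 mA.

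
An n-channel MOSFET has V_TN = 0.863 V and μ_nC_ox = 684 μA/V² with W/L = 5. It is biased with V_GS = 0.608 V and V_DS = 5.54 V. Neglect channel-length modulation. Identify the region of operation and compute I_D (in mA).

Cutoff; I_D = 0 mA

V_GS = 0.608 V < V_TN = 0.863 V, so the transistor is in cutoff.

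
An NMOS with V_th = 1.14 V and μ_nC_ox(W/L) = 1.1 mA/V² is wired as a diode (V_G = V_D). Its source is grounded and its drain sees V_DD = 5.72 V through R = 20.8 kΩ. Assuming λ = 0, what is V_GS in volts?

With gate tied to drain, V_GS = V_DS ≥ V_GS − V_th, so the device is in saturation.
KCL at the drain: ½ k_n (V_GS − V_th)² = (V_DD − V_GS)/R.
Let x = V_GS − 1.14. Then 11.4 x² + x − 4.58 = 0, giving x = 0.591 V (positive root), so V_GS = 1.73 V.
I_D = (V_DD − V_GS)/R = (5.72 − 1.73) / 20.8 = 0.192 mA.

V_GS = 1.73 V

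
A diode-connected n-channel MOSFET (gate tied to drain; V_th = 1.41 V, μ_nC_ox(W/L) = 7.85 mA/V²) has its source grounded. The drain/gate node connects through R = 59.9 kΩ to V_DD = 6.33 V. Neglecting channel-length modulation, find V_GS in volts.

V_GS = 1.55 V

With gate tied to drain, V_GS = V_DS ≥ V_GS − V_th, so the device is in saturation.
KCL at the drain: ½ k_n (V_GS − V_th)² = (V_DD − V_GS)/R.
Let x = V_GS − 1.41. Then 235 x² + x − 4.92 = 0, giving x = 0.143 V (positive root), so V_GS = 1.55 V.
I_D = (V_DD − V_GS)/R = (6.33 − 1.55) / 59.9 = 0.0798 mA.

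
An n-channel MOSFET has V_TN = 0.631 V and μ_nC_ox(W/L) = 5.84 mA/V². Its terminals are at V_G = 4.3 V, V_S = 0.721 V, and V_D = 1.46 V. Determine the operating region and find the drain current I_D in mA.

V_GS = V_G − V_S = 4.3 − 0.721 = 3.58 V; V_DS = V_D − V_S = 1.46 − 0.721 = 0.739 V.
V_ov = V_GS − V_TN = 3.58 − 0.631 = 2.95 V.
Since V_DS = 0.739 V < V_ov = 2.95 V, the device is in the triode region.
I_D = k_n [V_ov · V_DS − ½ V_DS²] = 5.84 × [2.95 × 0.739 − 0.5 × 0.739²] = 11.1 mA.

Triode; I_D = 11.1 mA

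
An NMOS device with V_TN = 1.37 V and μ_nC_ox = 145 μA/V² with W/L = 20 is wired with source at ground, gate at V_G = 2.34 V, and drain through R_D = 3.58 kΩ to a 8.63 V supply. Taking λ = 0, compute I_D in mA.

I_D = 1.36 mA

V_GS = V_G = 2.34 V, so V_ov = 2.34 − 1.37 = 0.97 V.
k_n = μ_nC_ox · (W/L) = 2.9 mA/V².
Assume saturation: I_D = ½ k_n V_ov² = 0.5 × 2.9 × 0.97² = 1.36 mA, giving V_DS = V_DD − I_D R_D = 8.63 − 1.36 × 3.58 = 3.75 V.
V_DS = 3.75 V ≥ V_ov = 0.97 V, confirming saturation.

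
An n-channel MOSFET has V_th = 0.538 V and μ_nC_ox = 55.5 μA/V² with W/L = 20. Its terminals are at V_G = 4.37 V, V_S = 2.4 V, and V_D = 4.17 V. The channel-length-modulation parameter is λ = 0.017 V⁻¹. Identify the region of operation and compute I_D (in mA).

Saturation; I_D = 1.17 mA

V_GS = V_G − V_S = 4.37 − 2.4 = 1.97 V; V_DS = V_D − V_S = 4.17 − 2.4 = 1.77 V.
k_n = μ_nC_ox · (W/L) = 1.11 mA/V².
V_ov = V_GS − V_th = 1.97 − 0.538 = 1.43 V.
Since V_DS = 1.77 V ≥ V_ov = 1.43 V, the device is in saturation.
I_D = ½ k_n V_ov² (1 + λ V_DS) = 0.5 × 1.11 × 1.43² × (1 + 0.017 × 1.77) = 1.17 mA.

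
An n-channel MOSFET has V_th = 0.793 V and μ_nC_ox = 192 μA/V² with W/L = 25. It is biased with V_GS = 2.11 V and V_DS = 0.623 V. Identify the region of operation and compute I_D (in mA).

Triode; I_D = 3.01 mA

k_n = μ_nC_ox · (W/L) = 4.8 mA/V².
V_ov = V_GS − V_th = 2.11 − 0.793 = 1.32 V.
Since V_DS = 0.623 V < V_ov = 1.32 V, the device is in the triode region.
I_D = k_n [V_ov · V_DS − ½ V_DS²] = 4.8 × [1.32 × 0.623 − 0.5 × 0.623²] = 3.01 mA.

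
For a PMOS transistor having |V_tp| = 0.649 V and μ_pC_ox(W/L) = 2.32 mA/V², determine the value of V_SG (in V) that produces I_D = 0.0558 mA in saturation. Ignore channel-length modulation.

V_SG = 0.868 V

In saturation I_D = ½ k_p (V_SG − |V_tp|)², so V_SG − |V_tp| = √(2 I_D / k_p) = √(2 × 0.0558 / 2.32) = 0.219 V.
V_SG = 0.649 + 0.219 = 0.868 V.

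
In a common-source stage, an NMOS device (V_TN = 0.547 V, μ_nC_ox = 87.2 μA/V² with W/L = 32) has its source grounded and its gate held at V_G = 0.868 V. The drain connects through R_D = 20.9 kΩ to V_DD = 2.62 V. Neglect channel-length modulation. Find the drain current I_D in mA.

V_GS = V_G = 0.868 V, so V_ov = 0.868 − 0.547 = 0.321 V.
k_n = μ_nC_ox · (W/L) = 2.79 mA/V².
Assume saturation: I_D = ½ k_n V_ov² = 0.5 × 2.79 × 0.321² = 0.144 mA, giving V_DS = V_DD − I_D R_D = 2.62 − 0.144 × 20.9 = -0.385 V.
But -0.385 V < V_ov = 0.321 V, so the device is actually in triode.
In triode I_D = k_n[V_ov V_DS − ½ V_DS²] and I_D = (V_DD − V_DS)/R_D. Equating: 29.2 V_DS² − 19.72 V_DS + 2.62 = 0, giving V_DS = 0.182 V (the root below V_ov).
I_D = (2.62 − 0.182) / 20.9 = 0.117 mA.

I_D = 0.117 mA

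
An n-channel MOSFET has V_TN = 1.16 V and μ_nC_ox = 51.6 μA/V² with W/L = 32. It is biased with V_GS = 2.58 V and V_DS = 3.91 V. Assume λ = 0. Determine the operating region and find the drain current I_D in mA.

k_n = μ_nC_ox · (W/L) = 1.651 mA/V².
V_ov = V_GS − V_TN = 2.58 − 1.16 = 1.42 V.
Since V_DS = 3.91 V ≥ V_ov = 1.42 V, the device is in saturation.
I_D = ½ k_n V_ov² = 0.5 × 1.651 × 1.42² = 1.66 mA.

Saturation; I_D = 1.66 mA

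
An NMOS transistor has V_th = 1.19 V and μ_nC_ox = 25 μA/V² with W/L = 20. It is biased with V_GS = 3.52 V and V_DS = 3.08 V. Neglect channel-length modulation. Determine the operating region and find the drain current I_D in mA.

Saturation; I_D = 1.36 mA

k_n = μ_nC_ox · (W/L) = 0.5 mA/V².
V_ov = V_GS − V_th = 3.52 − 1.19 = 2.33 V.
Since V_DS = 3.08 V ≥ V_ov = 2.33 V, the device is in saturation.
I_D = ½ k_n V_ov² = 0.5 × 0.5 × 2.33² = 1.36 mA.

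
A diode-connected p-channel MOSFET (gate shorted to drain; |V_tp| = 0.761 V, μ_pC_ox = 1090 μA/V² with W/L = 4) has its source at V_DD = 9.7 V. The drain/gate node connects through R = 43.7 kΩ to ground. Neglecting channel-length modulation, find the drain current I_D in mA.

With gate tied to drain, V_SG = V_SD ≥ V_SG − |V_tp|, so the device is in saturation.
k_p = μ_pC_ox · (W/L) = 4.36 mA/V².
KCL at the drain: ½ k_p (V_SG − |V_tp|)² = (V_DD − V_SG)/R.
Let x = V_SG − 0.761. Then 95.3 x² + x − 8.939 = 0, giving x = 0.301 V (positive root), so V_SG = 1.06 V.
I_D = (V_DD − V_SG)/R = (9.7 − 1.06) / 43.7 = 0.198 mA.

I_D = 0.198 mA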